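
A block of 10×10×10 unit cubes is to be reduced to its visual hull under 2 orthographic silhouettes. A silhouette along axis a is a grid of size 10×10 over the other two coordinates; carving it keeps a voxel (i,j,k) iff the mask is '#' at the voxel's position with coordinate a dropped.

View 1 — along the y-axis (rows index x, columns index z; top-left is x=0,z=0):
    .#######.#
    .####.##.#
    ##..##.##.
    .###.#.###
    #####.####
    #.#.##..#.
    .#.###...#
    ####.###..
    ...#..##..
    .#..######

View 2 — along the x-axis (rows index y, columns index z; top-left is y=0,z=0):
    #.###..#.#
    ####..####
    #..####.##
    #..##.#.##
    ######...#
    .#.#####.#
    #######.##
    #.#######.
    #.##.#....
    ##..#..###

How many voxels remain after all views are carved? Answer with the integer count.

initial block: 10^3 = 1000
V1 y: intersect with XZ mask (64 set) -- 640 left
V2 x: intersect with YZ mask (68 set) -- 427 left

|visual hull| = 427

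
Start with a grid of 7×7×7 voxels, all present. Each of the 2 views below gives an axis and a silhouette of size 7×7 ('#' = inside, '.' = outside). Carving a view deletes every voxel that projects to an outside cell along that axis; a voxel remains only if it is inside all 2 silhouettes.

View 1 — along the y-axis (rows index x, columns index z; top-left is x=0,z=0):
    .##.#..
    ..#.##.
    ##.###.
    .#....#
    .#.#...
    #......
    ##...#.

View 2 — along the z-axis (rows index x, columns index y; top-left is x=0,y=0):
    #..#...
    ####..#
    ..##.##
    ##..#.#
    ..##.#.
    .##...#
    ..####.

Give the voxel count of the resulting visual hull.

|visual hull| = 70

initial block: 7^3 = 343
after view 1 [y-axis, 19 of 49 cells solid] → remaining = 133
after view 2 [z-axis, 25 of 49 cells solid] → remaining = 70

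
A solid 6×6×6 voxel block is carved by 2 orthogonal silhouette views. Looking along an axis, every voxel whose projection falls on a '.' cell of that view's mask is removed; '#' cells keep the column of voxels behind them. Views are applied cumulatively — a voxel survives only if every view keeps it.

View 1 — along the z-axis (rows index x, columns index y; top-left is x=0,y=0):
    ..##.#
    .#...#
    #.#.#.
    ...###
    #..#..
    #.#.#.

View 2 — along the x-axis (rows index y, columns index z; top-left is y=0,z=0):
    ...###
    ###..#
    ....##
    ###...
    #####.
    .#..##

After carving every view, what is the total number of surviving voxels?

voxel count = 52

start: 6×6×6 = 216 voxels
carve view 1 (along z, XY-mask fill 16/36): 96 voxels remain
carve view 2 (along x, YZ-mask fill 20/36): 52 voxels remain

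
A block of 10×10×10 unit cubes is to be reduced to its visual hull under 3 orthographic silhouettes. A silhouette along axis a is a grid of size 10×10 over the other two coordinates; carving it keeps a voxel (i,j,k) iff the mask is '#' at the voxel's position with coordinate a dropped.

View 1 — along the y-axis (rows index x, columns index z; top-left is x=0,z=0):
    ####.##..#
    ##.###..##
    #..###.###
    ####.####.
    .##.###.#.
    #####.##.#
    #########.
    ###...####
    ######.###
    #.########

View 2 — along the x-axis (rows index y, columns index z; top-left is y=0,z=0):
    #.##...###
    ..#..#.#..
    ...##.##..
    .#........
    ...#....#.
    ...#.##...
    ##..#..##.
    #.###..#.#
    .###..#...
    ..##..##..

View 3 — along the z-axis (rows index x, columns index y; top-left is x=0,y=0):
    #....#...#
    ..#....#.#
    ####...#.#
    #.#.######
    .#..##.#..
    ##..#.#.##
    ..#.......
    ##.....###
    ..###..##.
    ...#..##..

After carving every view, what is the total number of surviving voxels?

136 voxels

before carving: 1000 voxels (10×10×10)
step 1: project along y, AND mask (77/100) → |grid| = 770
step 2: project along x, AND mask (38/100) → |grid| = 292
step 3: project along z, AND mask (44/100) → |grid| = 136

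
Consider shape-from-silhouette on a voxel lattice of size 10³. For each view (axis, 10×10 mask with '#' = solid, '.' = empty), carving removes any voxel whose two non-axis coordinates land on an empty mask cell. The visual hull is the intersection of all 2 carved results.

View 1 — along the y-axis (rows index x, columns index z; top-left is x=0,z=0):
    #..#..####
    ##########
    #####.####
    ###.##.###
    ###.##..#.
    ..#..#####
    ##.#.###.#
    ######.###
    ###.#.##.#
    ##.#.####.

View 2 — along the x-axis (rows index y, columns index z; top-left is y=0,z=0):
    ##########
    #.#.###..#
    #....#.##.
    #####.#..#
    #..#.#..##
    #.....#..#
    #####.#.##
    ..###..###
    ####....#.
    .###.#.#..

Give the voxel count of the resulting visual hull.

|visual hull| = 443

start: 10×10×10 = 1000 voxels
V1 y: intersect with XZ mask (75 set) -- 750 left
V2 x: intersect with YZ mask (59 set) -- 443 left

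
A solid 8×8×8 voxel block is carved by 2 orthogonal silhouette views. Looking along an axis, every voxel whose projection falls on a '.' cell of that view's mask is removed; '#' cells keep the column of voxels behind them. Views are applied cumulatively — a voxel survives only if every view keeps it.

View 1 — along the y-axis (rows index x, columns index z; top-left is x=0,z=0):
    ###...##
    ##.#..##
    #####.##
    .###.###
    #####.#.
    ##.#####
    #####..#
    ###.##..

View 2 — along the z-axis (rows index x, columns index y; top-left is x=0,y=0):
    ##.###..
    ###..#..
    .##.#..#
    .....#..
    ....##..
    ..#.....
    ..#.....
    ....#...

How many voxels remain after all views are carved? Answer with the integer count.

start: 8×8×8 = 512 voxels
V1 y: intersect with XZ mask (47 set) -- 376 left
V2 z: intersect with XY mask (19 set) -- 109 left

|visual hull| = 109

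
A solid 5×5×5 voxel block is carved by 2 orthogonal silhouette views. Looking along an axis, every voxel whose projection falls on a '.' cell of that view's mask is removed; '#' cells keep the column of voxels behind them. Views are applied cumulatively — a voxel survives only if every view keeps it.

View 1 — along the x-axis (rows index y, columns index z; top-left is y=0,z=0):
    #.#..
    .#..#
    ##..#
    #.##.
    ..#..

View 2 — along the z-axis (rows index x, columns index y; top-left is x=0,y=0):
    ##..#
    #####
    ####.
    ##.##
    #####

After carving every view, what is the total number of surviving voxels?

start: 5×5×5 = 125 voxels
[1] x-view keeps 11 columns → grid now 55
[2] z-view keeps 21 columns → grid now 45

45 voxels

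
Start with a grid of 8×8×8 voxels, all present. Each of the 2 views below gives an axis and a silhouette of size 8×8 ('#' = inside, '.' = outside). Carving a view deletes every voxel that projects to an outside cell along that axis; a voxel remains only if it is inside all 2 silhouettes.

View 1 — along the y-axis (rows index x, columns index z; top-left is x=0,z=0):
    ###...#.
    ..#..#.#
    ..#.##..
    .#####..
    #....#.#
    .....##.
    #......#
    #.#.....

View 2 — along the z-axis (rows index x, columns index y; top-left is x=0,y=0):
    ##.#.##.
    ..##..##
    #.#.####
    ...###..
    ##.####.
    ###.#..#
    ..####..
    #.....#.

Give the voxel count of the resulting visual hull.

105 voxels

initial block: 8^3 = 512
[1] y-view keeps 24 columns → grid now 192
[2] z-view keeps 35 columns → grid now 105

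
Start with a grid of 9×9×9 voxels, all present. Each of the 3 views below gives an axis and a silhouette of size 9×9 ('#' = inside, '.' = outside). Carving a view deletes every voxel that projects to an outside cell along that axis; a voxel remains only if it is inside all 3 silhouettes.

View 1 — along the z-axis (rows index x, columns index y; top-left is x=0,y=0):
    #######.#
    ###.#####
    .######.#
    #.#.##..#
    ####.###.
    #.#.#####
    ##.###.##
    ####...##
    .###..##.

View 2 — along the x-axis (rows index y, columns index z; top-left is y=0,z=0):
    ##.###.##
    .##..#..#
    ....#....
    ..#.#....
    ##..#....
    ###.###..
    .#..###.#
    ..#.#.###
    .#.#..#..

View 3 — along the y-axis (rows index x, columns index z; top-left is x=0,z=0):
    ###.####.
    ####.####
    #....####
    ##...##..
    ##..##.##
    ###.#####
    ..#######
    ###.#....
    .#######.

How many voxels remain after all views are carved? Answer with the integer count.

voxel count = 172

before carving: 729 voxels (9×9×9)
V1 z: intersect with XY mask (60 set) -- 540 left
V2 x: intersect with YZ mask (36 set) -- 238 left
V3 y: intersect with XZ mask (56 set) -- 172 left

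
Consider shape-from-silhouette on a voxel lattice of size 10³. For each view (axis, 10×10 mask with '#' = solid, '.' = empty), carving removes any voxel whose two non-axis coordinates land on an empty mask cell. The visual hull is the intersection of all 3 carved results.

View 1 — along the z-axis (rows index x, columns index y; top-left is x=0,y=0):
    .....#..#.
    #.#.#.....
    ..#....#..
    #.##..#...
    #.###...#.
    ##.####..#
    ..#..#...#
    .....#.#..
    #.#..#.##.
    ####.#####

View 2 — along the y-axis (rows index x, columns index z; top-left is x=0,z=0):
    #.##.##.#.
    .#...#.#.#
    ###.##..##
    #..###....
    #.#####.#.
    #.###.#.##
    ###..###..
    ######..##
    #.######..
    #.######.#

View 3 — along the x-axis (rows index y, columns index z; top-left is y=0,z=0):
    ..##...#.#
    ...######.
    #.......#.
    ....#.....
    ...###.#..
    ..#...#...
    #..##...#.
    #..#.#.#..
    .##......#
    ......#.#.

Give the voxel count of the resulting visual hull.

full grid |V| = 1000
step 1: project along z, AND mask (42/100) → |grid| = 420
step 2: project along y, AND mask (64/100) → |grid| = 279
step 3: project along x, AND mask (32/100) → |grid| = 86

voxel count = 86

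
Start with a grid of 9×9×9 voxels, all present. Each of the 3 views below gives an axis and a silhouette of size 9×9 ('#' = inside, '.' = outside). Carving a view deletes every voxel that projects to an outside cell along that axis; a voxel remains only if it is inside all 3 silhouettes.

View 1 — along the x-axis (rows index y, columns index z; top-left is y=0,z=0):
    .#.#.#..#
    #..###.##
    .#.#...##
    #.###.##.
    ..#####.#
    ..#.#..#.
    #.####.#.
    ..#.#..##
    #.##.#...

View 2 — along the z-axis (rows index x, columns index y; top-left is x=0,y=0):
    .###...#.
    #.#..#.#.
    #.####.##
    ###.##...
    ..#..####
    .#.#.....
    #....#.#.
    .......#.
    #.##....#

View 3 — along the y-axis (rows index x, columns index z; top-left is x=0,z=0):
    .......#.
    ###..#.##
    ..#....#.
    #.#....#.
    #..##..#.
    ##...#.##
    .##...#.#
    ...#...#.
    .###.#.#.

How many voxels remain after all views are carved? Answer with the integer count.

|visual hull| = 66

before carving: 729 voxels (9×9×9)
step 1: project along x, AND mask (43/81) → |grid| = 387
step 2: project along z, AND mask (35/81) → |grid| = 155
step 3: project along y, AND mask (32/81) → |grid| = 66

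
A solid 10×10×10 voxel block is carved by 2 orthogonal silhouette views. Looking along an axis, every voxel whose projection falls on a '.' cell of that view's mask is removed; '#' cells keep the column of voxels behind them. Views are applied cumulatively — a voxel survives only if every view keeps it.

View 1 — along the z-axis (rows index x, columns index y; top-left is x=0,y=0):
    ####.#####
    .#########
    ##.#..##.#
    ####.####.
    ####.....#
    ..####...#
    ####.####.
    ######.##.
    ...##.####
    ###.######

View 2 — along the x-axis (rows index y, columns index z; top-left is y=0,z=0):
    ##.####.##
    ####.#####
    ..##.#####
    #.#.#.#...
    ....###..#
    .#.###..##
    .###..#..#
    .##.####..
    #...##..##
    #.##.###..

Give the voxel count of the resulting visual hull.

initial block: 10^3 = 1000
after view 1 [z-axis, 73 of 100 cells solid] → remaining = 730
after view 2 [x-axis, 60 of 100 cells solid] → remaining = 442

remaining voxels: 442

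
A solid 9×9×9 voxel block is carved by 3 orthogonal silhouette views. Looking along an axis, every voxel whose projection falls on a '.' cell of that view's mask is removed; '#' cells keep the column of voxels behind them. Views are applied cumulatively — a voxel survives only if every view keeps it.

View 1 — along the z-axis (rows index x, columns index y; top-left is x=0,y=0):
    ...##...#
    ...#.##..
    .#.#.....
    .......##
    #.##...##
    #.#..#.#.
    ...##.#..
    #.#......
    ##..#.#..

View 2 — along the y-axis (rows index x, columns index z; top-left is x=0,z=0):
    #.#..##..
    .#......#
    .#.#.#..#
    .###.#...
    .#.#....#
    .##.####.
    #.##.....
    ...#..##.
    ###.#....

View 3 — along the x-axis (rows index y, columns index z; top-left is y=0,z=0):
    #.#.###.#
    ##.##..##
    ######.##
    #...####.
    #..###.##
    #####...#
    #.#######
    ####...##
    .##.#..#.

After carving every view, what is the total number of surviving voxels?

|visual hull| = 61

initial block: 9^3 = 729
[1] z-view keeps 28 columns → grid now 252
[2] y-view keeps 33 columns → grid now 104
[3] x-view keeps 55 columns → grid now 61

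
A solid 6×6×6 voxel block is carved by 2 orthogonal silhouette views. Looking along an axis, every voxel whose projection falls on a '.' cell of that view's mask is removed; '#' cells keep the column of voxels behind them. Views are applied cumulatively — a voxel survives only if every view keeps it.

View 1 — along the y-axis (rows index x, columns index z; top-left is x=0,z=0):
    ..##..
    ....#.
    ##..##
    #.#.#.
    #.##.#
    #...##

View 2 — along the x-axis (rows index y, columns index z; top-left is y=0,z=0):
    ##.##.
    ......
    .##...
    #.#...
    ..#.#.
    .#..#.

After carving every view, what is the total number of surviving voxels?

initial block: 6^3 = 216
V1 y: intersect with XZ mask (17 set) -- 102 left
V2 x: intersect with YZ mask (12 set) -- 34 left

remaining voxels: 34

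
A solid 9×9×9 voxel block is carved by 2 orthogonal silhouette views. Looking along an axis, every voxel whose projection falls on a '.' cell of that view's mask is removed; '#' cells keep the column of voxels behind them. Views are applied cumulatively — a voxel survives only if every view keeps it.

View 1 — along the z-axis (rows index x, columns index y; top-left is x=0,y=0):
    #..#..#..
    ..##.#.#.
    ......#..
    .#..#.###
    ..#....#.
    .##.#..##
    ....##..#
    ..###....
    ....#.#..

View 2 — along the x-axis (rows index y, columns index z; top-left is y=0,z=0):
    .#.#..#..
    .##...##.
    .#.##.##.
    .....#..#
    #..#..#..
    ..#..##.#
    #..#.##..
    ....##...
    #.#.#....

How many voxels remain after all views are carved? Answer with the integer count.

93 voxels

before carving: 729 voxels (9×9×9)
step 1: project along z, AND mask (28/81) → |grid| = 252
step 2: project along x, AND mask (30/81) → |grid| = 93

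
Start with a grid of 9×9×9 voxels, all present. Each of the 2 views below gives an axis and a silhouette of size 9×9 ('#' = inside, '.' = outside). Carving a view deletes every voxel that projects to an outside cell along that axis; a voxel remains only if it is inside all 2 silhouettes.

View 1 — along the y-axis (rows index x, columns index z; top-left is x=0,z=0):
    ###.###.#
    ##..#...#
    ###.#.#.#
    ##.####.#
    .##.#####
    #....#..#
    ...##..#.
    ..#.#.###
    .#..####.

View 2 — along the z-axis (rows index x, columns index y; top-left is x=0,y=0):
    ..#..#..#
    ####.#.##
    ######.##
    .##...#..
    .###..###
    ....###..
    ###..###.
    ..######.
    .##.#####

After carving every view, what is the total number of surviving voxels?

start: 9×9×9 = 729 voxels
[1] y-view keeps 47 columns → grid now 423
[2] z-view keeps 49 columns → grid now 252

voxel count = 252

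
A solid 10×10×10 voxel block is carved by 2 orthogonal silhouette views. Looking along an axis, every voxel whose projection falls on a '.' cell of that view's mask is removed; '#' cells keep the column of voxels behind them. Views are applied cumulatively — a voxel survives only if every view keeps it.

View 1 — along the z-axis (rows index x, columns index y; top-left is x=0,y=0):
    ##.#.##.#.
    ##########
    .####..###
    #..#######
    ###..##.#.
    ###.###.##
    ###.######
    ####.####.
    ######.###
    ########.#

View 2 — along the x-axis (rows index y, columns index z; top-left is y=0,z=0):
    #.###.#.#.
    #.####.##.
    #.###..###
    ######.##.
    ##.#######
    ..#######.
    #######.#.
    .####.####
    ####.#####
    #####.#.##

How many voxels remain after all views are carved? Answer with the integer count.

initial block: 10^3 = 1000
step 1: project along z, AND mask (80/100) → |grid| = 800
step 2: project along x, AND mask (77/100) → |grid| = 612

|visual hull| = 612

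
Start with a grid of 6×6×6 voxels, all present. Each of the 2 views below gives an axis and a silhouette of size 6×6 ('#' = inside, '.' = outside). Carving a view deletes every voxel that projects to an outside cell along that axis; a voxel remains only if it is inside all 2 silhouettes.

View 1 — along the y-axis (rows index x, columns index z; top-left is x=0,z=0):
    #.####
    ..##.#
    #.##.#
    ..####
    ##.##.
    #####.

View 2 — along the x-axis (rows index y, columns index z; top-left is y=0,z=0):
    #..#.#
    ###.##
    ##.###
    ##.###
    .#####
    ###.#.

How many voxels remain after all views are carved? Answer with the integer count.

109 voxels

before carving: 216 voxels (6×6×6)
carve view 1 (along y, XZ-mask fill 25/36): 150 voxels remain
carve view 2 (along x, YZ-mask fill 27/36): 109 voxels remain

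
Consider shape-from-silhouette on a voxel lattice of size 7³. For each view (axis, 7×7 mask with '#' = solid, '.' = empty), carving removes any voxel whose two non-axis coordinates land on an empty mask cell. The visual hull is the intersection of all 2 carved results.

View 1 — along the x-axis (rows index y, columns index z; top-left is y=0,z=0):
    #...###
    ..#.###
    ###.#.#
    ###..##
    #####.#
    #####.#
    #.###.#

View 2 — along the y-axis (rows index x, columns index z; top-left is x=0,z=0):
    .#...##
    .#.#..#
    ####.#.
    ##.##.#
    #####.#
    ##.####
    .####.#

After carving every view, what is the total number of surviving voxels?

remaining voxels: 163

full grid |V| = 343
  1. axis=0 (YZ plane), |mask|=35  ⇒  voxels=245
  2. axis=1 (XZ plane), |mask|=33  ⇒  voxels=163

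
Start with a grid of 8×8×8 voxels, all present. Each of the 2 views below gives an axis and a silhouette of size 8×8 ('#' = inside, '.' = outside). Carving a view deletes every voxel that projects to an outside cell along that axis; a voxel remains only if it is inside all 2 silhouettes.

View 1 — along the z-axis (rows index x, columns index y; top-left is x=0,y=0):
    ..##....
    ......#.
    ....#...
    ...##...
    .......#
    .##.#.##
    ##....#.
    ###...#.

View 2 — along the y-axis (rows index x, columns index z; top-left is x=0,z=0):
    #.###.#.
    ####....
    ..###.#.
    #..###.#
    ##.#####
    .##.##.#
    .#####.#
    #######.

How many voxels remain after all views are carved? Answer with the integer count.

full grid |V| = 512
step 1: project along z, AND mask (19/64) → |grid| = 152
step 2: project along y, AND mask (43/64) → |grid| = 106

voxel count = 106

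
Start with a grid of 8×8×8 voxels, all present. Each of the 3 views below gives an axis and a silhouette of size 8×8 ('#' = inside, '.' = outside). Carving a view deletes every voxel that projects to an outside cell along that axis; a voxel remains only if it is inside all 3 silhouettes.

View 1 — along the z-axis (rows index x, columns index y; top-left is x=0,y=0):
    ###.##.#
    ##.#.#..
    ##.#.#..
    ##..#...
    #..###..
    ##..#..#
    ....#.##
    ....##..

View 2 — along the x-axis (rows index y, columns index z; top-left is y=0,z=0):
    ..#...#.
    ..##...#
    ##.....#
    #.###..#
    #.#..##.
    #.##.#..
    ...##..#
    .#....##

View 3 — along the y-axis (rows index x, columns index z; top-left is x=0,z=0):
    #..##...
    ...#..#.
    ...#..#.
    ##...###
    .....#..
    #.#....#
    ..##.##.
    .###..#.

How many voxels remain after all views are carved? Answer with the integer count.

before carving: 512 voxels (8×8×8)
[1] z-view keeps 30 columns → grid now 240
[2] x-view keeps 27 columns → grid now 101
[3] y-view keeps 24 columns → grid now 35

voxel count = 35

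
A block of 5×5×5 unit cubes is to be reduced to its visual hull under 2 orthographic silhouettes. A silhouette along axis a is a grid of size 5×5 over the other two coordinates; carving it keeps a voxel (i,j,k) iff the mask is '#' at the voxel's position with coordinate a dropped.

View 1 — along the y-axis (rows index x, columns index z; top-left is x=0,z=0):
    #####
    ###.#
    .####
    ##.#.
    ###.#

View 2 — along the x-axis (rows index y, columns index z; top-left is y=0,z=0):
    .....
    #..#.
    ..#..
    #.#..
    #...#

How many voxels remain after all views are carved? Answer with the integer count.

initial block: 5^3 = 125
V1 y: intersect with XZ mask (20 set) -- 100 left
V2 x: intersect with YZ mask (7 set) -- 27 left

|visual hull| = 27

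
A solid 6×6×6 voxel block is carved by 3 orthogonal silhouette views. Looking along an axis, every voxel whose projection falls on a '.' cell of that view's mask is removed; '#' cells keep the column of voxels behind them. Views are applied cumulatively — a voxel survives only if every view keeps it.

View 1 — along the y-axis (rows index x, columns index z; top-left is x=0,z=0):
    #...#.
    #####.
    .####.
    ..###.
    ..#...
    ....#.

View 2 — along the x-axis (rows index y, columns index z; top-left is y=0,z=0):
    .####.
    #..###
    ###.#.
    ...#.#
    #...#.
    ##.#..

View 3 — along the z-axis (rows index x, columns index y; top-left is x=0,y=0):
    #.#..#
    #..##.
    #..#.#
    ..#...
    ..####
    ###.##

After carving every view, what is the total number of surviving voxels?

remaining voxels: 25

full grid |V| = 216
after view 1 [y-axis, 16 of 36 cells solid] → remaining = 96
after view 2 [x-axis, 19 of 36 cells solid] → remaining = 54
after view 3 [z-axis, 19 of 36 cells solid] → remaining = 25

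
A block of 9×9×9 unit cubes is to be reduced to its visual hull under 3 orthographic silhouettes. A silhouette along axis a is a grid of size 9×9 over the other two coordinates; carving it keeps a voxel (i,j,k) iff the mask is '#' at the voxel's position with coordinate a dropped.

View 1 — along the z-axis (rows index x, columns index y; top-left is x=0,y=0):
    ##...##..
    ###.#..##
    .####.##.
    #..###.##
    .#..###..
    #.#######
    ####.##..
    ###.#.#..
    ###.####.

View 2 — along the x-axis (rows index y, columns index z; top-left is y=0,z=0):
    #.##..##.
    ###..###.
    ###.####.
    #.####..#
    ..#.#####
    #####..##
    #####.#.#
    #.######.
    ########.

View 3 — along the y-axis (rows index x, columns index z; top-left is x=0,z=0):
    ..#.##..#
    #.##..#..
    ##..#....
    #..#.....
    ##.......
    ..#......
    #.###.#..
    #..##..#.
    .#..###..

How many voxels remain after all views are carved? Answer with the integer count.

voxel count = 122

full grid |V| = 729
V1 z: intersect with XY mask (52 set) -- 468 left
V2 x: intersect with YZ mask (59 set) -- 335 left
V3 y: intersect with XZ mask (29 set) -- 122 left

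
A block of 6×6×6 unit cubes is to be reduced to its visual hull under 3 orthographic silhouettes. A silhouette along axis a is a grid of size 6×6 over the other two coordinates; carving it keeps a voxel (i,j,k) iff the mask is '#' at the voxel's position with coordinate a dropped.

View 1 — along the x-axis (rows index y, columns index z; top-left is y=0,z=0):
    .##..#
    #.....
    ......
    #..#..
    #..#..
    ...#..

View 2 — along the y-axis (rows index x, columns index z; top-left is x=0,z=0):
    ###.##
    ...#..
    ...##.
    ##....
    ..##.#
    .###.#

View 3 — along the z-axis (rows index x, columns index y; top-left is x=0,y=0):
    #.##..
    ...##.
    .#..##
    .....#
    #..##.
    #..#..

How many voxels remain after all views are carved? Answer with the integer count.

full grid |V| = 216
V1 x: intersect with YZ mask (9 set) -- 54 left
V2 y: intersect with XZ mask (17 set) -- 27 left
V3 z: intersect with XY mask (14 set) -- 16 left

|visual hull| = 16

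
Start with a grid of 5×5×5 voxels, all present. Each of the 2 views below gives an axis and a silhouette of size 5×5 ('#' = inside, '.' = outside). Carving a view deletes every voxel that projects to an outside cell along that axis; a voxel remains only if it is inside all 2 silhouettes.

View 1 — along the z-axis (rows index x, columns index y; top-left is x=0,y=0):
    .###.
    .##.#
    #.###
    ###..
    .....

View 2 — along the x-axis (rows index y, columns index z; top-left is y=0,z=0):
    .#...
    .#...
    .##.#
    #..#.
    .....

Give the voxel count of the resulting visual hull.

start: 5×5×5 = 125 voxels
  1. axis=2 (XY plane), |mask|=13  ⇒  voxels=65
  2. axis=0 (YZ plane), |mask|=7  ⇒  voxels=21

voxel count = 21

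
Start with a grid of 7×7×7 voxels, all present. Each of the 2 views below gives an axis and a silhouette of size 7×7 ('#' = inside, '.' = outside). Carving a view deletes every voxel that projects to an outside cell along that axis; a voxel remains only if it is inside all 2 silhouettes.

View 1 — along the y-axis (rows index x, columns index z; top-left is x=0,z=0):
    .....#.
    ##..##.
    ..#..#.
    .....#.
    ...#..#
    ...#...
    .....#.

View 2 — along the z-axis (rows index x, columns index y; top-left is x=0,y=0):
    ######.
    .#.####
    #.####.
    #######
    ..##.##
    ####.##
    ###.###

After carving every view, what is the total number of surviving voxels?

start: 7×7×7 = 343 voxels
V1 y: intersect with XZ mask (12 set) -- 84 left
V2 z: intersect with XY mask (39 set) -- 63 left

voxel count = 63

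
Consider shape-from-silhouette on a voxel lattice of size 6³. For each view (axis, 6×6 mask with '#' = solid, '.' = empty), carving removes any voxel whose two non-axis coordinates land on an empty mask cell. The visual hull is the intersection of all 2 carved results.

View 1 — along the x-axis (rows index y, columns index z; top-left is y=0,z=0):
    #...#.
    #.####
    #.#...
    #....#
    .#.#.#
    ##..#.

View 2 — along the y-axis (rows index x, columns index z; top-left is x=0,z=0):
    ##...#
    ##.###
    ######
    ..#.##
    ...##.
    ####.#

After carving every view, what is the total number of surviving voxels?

69 voxels

full grid |V| = 216
step 1: project along x, AND mask (17/36) → |grid| = 102
step 2: project along y, AND mask (24/36) → |grid| = 69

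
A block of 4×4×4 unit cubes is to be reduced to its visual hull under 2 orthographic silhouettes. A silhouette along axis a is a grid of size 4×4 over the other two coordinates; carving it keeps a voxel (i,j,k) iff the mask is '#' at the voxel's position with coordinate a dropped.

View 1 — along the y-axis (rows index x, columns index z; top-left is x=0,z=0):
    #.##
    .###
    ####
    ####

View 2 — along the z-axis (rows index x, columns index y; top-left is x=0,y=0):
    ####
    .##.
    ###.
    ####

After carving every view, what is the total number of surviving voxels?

start: 4×4×4 = 64 voxels
carve view 1 (along y, XZ-mask fill 14/16): 56 voxels remain
carve view 2 (along z, XY-mask fill 13/16): 46 voxels remain

|visual hull| = 46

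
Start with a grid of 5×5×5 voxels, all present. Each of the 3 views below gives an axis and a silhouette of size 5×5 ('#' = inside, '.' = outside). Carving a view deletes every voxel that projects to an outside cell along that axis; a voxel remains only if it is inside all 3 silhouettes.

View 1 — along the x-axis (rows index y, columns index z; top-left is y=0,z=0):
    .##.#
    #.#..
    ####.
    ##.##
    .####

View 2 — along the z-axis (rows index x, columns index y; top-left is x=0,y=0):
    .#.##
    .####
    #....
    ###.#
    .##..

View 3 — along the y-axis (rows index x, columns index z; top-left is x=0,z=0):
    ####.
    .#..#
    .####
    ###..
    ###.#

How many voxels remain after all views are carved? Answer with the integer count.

start: 5×5×5 = 125 voxels
carve view 1 (along x, YZ-mask fill 17/25): 85 voxels remain
carve view 2 (along z, XY-mask fill 14/25): 46 voxels remain
carve view 3 (along y, XZ-mask fill 17/25): 30 voxels remain

|visual hull| = 30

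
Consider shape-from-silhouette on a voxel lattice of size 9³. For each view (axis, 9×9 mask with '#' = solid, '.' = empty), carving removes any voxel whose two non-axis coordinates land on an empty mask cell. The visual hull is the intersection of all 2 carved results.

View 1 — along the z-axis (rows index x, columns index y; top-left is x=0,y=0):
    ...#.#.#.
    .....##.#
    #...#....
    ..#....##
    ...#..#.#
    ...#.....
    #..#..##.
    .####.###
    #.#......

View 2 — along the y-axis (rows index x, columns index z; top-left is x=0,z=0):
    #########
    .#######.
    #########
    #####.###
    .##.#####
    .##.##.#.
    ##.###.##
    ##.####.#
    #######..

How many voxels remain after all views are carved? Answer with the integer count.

207 voxels

full grid |V| = 729
carve view 1 (along z, XY-mask fill 28/81): 252 voxels remain
carve view 2 (along y, XZ-mask fill 66/81): 207 voxels remain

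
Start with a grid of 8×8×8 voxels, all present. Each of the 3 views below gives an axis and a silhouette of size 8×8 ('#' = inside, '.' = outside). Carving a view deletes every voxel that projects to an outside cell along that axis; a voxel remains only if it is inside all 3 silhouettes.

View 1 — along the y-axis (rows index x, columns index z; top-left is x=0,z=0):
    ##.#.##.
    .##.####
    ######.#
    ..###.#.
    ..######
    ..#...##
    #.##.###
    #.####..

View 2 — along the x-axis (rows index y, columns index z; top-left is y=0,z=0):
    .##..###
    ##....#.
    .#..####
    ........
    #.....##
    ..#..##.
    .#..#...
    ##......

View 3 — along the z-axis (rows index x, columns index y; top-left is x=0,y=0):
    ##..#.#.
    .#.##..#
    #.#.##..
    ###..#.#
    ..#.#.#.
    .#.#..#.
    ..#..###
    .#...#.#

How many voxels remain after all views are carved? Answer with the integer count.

full grid |V| = 512
after view 1 [y-axis, 42 of 64 cells solid] → remaining = 336
after view 2 [x-axis, 23 of 64 cells solid] → remaining = 114
after view 3 [z-axis, 30 of 64 cells solid] → remaining = 52

52 voxels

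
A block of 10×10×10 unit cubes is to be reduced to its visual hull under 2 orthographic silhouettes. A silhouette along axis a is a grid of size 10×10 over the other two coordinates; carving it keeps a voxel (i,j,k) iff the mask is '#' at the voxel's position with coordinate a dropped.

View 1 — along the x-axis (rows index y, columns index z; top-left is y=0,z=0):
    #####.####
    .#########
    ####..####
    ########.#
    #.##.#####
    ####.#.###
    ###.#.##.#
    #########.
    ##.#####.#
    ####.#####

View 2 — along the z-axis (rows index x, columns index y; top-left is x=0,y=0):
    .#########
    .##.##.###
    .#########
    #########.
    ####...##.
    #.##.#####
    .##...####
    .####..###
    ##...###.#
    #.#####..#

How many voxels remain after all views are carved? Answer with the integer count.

start: 10×10×10 = 1000 voxels
V1 x: intersect with YZ mask (84 set) -- 840 left
V2 z: intersect with XY mask (74 set) -- 622 left

voxel count = 622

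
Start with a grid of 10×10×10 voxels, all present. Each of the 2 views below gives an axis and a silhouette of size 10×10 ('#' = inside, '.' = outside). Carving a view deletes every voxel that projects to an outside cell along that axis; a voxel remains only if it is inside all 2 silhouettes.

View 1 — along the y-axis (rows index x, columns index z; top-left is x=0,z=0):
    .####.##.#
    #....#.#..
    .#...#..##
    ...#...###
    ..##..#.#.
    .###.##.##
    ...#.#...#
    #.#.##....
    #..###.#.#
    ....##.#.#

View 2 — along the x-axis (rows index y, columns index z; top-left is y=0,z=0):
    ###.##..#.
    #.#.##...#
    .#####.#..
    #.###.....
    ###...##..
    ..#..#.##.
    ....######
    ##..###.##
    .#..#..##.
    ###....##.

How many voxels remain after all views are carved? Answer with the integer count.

before carving: 1000 voxels (10×10×10)
V1 y: intersect with XZ mask (46 set) -- 460 left
V2 x: intersect with YZ mask (52 set) -- 230 left

voxel count = 230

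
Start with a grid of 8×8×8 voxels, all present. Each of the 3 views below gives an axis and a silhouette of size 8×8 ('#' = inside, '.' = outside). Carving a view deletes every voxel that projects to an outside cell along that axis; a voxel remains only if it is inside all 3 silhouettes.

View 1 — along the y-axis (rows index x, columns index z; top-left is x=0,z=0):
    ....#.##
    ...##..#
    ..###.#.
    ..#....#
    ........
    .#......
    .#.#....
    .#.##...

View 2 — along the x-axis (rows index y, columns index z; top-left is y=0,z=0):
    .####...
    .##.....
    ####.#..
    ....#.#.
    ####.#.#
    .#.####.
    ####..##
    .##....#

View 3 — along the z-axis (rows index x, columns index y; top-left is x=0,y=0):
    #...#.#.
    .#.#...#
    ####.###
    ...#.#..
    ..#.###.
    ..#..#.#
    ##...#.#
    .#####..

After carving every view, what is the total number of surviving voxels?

before carving: 512 voxels (8×8×8)
  1. axis=1 (XZ plane), |mask|=18  ⇒  voxels=144
  2. axis=0 (YZ plane), |mask|=33  ⇒  voxels=80
  3. axis=2 (XY plane), |mask|=31  ⇒  voxels=39

|visual hull| = 39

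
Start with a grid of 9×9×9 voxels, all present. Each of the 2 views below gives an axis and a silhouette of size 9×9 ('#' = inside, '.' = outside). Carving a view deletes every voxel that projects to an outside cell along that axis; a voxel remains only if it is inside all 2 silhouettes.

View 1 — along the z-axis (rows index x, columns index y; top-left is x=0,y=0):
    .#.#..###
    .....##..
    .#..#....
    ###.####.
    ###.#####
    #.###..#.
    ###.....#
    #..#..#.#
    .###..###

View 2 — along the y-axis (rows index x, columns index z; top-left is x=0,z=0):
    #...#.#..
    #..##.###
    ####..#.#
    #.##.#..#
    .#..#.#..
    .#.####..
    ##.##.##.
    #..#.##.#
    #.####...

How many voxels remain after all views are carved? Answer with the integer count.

initial block: 9^3 = 729
step 1: project along z, AND mask (43/81) → |grid| = 387
step 2: project along y, AND mask (44/81) → |grid| = 197

197 voxels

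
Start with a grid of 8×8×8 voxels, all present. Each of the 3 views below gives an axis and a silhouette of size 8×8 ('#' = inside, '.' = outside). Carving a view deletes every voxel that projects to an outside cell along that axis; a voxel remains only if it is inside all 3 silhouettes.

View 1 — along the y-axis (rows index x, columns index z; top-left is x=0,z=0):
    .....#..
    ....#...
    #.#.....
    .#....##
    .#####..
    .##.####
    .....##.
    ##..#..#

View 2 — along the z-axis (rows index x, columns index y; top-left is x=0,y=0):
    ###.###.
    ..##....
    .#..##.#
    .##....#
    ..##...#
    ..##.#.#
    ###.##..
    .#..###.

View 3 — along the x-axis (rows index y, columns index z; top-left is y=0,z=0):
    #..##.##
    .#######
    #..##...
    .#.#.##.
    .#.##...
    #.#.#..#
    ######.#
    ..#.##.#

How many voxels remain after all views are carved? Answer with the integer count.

initial block: 8^3 = 512
carve view 1 (along y, XZ-mask fill 24/64): 192 voxels remain
carve view 2 (along z, XY-mask fill 31/64): 90 voxels remain
carve view 3 (along x, YZ-mask fill 37/64): 45 voxels remain

45 voxels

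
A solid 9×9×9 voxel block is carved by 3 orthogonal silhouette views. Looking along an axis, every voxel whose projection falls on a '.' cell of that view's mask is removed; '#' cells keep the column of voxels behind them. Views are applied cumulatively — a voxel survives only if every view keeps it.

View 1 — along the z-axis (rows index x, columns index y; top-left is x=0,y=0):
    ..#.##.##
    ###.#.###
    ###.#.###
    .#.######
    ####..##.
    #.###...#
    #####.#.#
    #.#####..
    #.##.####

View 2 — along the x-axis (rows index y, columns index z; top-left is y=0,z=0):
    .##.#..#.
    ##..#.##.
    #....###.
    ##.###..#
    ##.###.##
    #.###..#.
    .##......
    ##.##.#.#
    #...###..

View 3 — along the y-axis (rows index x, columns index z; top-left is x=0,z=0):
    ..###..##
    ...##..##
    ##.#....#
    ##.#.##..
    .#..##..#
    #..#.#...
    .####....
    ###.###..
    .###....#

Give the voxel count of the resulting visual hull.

start: 9×9×9 = 729 voxels
V1 z: intersect with XY mask (57 set) -- 513 left
V2 x: intersect with YZ mask (43 set) -- 268 left
V3 y: intersect with XZ mask (39 set) -- 129 left

remaining voxels: 129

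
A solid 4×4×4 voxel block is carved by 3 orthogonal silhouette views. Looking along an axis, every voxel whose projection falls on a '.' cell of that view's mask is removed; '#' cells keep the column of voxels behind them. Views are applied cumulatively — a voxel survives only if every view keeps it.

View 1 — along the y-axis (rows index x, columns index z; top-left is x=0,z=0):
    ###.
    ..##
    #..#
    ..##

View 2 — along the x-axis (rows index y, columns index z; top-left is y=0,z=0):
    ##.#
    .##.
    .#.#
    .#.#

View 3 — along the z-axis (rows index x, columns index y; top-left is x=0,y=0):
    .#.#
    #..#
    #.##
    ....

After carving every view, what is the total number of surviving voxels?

start: 4×4×4 = 64 voxels
V1 y: intersect with XZ mask (9 set) -- 36 left
V2 x: intersect with YZ mask (9 set) -- 18 left
V3 z: intersect with XY mask (7 set) -- 9 left

9 voxels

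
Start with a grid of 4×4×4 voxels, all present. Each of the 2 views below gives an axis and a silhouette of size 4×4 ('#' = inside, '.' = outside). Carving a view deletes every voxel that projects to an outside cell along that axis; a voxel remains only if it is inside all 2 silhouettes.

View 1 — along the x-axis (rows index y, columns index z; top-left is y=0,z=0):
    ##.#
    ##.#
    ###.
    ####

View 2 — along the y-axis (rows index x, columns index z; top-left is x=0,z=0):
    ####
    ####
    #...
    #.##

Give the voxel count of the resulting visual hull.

remaining voxels: 39

start: 4×4×4 = 64 voxels
[1] x-view keeps 13 columns → grid now 52
[2] y-view keeps 12 columns → grid now 39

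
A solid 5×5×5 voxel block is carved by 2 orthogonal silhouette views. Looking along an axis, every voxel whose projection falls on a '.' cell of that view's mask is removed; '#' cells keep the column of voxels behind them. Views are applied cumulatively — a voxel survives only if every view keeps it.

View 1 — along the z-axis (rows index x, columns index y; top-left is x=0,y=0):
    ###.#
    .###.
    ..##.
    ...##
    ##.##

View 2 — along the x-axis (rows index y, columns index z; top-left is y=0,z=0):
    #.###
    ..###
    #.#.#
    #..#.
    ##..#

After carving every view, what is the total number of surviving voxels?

before carving: 125 voxels (5×5×5)
carve view 1 (along z, XY-mask fill 15/25): 75 voxels remain
carve view 2 (along x, YZ-mask fill 15/25): 43 voxels remain

remaining voxels: 43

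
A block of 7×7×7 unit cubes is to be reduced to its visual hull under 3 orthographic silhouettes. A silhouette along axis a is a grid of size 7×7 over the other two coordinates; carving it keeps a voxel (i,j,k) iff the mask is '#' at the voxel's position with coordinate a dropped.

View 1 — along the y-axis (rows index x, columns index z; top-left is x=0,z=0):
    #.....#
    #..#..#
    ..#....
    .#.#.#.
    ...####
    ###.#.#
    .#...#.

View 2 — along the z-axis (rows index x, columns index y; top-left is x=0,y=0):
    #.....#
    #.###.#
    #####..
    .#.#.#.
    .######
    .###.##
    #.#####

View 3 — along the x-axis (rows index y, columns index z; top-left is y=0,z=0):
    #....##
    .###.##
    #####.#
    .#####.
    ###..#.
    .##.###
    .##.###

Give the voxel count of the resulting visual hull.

remaining voxels: 68

initial block: 7^3 = 343
V1 y: intersect with XZ mask (20 set) -- 140 left
V2 z: intersect with XY mask (32 set) -- 94 left
V3 x: intersect with YZ mask (33 set) -- 68 left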